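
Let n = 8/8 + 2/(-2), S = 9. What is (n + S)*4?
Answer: 36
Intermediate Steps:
n = 0 (n = 8*(⅛) + 2*(-½) = 1 - 1 = 0)
(n + S)*4 = (0 + 9)*4 = 9*4 = 36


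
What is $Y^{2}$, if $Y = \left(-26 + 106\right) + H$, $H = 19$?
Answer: $9801$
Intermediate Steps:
$Y = 99$ ($Y = \left(-26 + 106\right) + 19 = 80 + 19 = 99$)
$Y^{2} = 99^{2} = 9801$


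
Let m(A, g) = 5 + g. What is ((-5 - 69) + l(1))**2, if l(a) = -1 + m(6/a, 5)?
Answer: 4225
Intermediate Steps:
l(a) = 9 (l(a) = -1 + (5 + 5) = -1 + 10 = 9)
((-5 - 69) + l(1))**2 = ((-5 - 69) + 9)**2 = (-74 + 9)**2 = (-65)**2 = 4225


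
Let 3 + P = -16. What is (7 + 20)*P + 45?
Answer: -468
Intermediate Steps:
P = -19 (P = -3 - 16 = -19)
(7 + 20)*P + 45 = (7 + 20)*(-19) + 45 = 27*(-19) + 45 = -513 + 45 = -468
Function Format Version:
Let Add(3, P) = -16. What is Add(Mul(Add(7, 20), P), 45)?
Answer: -468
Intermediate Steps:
P = -19 (P = Add(-3, -16) = -19)
Add(Mul(Add(7, 20), P), 45) = Add(Mul(Add(7, 20), -19), 45) = Add(Mul(27, -19), 45) = Add(-513, 45) = -468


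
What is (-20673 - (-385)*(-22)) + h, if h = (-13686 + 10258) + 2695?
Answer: -29876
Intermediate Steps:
h = -733 (h = -3428 + 2695 = -733)
(-20673 - (-385)*(-22)) + h = (-20673 - (-385)*(-22)) - 733 = (-20673 - 385*22) - 733 = (-20673 - 8470) - 733 = -29143 - 733 = -29876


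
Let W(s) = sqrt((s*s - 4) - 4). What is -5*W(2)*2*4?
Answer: -80*I ≈ -80.0*I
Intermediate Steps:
W(s) = sqrt(-8 + s**2) (W(s) = sqrt((s**2 - 4) - 4) = sqrt((-4 + s**2) - 4) = sqrt(-8 + s**2))
-5*W(2)*2*4 = -5*sqrt(-8 + 2**2)*2*4 = -5*sqrt(-8 + 4)*2*4 = -5*sqrt(-4)*2*4 = -5*(2*I)*2*4 = -5*4*I*4 = -80*I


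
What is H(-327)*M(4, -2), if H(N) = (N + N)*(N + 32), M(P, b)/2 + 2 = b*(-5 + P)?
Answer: 0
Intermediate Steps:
M(P, b) = -4 + 2*b*(-5 + P) (M(P, b) = -4 + 2*(b*(-5 + P)) = -4 + 2*b*(-5 + P))
H(N) = 2*N*(32 + N) (H(N) = (2*N)*(32 + N) = 2*N*(32 + N))
H(-327)*M(4, -2) = (2*(-327)*(32 - 327))*(-4 - 10*(-2) + 2*4*(-2)) = (2*(-327)*(-295))*(-4 + 20 - 16) = 192930*0 = 0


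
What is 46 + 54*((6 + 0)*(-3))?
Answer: -926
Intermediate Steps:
46 + 54*((6 + 0)*(-3)) = 46 + 54*(6*(-3)) = 46 + 54*(-18) = 46 - 972 = -926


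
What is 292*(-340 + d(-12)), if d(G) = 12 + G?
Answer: -99280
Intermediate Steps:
292*(-340 + d(-12)) = 292*(-340 + (12 - 12)) = 292*(-340 + 0) = 292*(-340) = -99280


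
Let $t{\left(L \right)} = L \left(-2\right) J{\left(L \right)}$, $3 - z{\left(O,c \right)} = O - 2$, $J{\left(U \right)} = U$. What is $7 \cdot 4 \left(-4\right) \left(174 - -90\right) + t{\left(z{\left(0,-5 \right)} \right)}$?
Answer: $-29618$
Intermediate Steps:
$z{\left(O,c \right)} = 5 - O$ ($z{\left(O,c \right)} = 3 - \left(O - 2\right) = 3 - \left(-2 + O\right) = 5 - O$)
$t{\left(L \right)} = - 2 L^{2}$ ($t{\left(L \right)} = L \left(-2\right) L = - 2 L L = - 2 L^{2}$)
$7 \cdot 4 \left(-4\right) \left(174 - -90\right) + t{\left(z{\left(0,-5 \right)} \right)} = 7 \cdot 4 \left(-4\right) \left(174 - -90\right) - 2 \left(5 - 0\right)^{2} = 28 \left(-4\right) \left(174 + 90\right) - 2 \left(5 + 0\right)^{2} = \left(-112\right) 264 - 2 \cdot 5^{2} = -29568 - 50 = -29618$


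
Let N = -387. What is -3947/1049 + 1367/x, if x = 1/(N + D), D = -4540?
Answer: -7065238188/1049 ≈ -6.7352e+6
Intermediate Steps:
x = -1/4927 (x = 1/(-387 - 4540) = 1/(-4927) = -1/4927 ≈ -0.00020296)
-3947/1049 + 1367/x = -3947/1049 + 1367/(-1/4927) = -3947*1/1049 + 1367*(-4927) = -3947/1049 - 6735209 = -7065238188/1049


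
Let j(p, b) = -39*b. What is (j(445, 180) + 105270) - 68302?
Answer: 29948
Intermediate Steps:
(j(445, 180) + 105270) - 68302 = (-39*180 + 105270) - 68302 = (-7020 + 105270) - 68302 = 98250 - 68302 = 29948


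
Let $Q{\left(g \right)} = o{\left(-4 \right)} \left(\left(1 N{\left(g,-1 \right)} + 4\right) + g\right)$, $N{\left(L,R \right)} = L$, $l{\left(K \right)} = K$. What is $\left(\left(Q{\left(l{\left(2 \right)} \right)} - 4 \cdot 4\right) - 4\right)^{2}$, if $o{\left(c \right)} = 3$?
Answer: $16$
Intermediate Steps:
$Q{\left(g \right)} = 12 + 6 g$ ($Q{\left(g \right)} = 3 \left(\left(1 g + 4\right) + g\right) = 3 \left(\left(g + 4\right) + g\right) = 3 \left(\left(4 + g\right) + g\right) = 3 \left(4 + 2 g\right) = 12 + 6 g$)
$\left(\left(Q{\left(l{\left(2 \right)} \right)} - 4 \cdot 4\right) - 4\right)^{2} = \left(\left(\left(12 + 6 \cdot 2\right) - 4 \cdot 4\right) - 4\right)^{2} = \left(\left(\left(12 + 12\right) - 16\right) - 4\right)^{2} = \left(\left(24 - 16\right) - 4\right)^{2} = \left(8 - 4\right)^{2} = 4^{2} = 16$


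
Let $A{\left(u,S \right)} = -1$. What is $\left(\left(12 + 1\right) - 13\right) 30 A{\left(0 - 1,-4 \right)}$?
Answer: $0$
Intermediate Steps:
$\left(\left(12 + 1\right) - 13\right) 30 A{\left(0 - 1,-4 \right)} = \left(\left(12 + 1\right) - 13\right) 30 \left(-1\right) = \left(13 - 13\right) 30 \left(-1\right) = 0 \cdot 30 \left(-1\right) = 0 \left(-1\right) = 0$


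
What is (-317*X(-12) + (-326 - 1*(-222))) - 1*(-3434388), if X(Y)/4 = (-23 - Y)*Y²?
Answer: 5442796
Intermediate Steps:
X(Y) = 4*Y²*(-23 - Y) (X(Y) = 4*((-23 - Y)*Y²) = 4*(Y²*(-23 - Y)) = 4*Y²*(-23 - Y))
(-317*X(-12) + (-326 - 1*(-222))) - 1*(-3434388) = (-1268*(-12)²*(-23 - 1*(-12)) + (-326 - 1*(-222))) - 1*(-3434388) = (-1268*144*(-23 + 12) + (-326 + 222)) + 3434388 = (-1268*144*(-11) - 104) + 3434388 = (-317*(-6336) - 104) + 3434388 = (2008512 - 104) + 3434388 = 2008408 + 3434388 = 5442796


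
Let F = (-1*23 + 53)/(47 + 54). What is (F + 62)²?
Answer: 39589264/10201 ≈ 3880.9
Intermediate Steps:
F = 30/101 (F = (-23 + 53)/101 = 30*(1/101) = 30/101 ≈ 0.29703)
(F + 62)² = (30/101 + 62)² = (6292/101)² = 39589264/10201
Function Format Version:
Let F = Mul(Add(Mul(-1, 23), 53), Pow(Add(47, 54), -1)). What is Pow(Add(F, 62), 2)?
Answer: Rational(39589264, 10201) ≈ 3880.9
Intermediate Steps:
F = Rational(30, 101) (F = Mul(Add(-23, 53), Pow(101, -1)) = Mul(30, Rational(1, 101)) = Rational(30, 101) ≈ 0.29703)
Pow(Add(F, 62), 2) = Pow(Add(Rational(30, 101), 62), 2) = Pow(Rational(6292, 101), 2) = Rational(39589264, 10201)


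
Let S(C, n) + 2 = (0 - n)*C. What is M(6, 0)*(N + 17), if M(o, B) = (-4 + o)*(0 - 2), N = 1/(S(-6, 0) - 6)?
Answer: -135/2 ≈ -67.500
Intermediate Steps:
S(C, n) = -2 - C*n (S(C, n) = -2 + (0 - n)*C = -2 + (-n)*C = -2 - C*n)
N = -1/8 (N = 1/((-2 - 1*(-6)*0) - 6) = 1/((-2 + 0) - 6) = 1/(-2 - 6) = 1/(-8) = -1/8 ≈ -0.12500)
M(o, B) = 8 - 2*o (M(o, B) = (-4 + o)*(-2) = 8 - 2*o)
M(6, 0)*(N + 17) = (8 - 2*6)*(-1/8 + 17) = (8 - 12)*(135/8) = -4*135/8 = -135/2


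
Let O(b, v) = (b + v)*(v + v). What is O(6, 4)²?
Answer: 6400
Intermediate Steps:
O(b, v) = 2*v*(b + v) (O(b, v) = (b + v)*(2*v) = 2*v*(b + v))
O(6, 4)² = (2*4*(6 + 4))² = (2*4*10)² = 80² = 6400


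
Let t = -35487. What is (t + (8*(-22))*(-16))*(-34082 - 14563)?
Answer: 1589280795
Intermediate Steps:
(t + (8*(-22))*(-16))*(-34082 - 14563) = (-35487 + (8*(-22))*(-16))*(-34082 - 14563) = (-35487 - 176*(-16))*(-48645) = (-35487 + 2816)*(-48645) = -32671*(-48645) = 1589280795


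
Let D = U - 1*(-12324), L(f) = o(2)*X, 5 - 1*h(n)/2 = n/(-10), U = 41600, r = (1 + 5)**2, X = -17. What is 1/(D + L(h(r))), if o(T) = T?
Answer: 1/53890 ≈ 1.8556e-5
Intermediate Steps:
r = 36 (r = 6**2 = 36)
h(n) = 10 + n/5 (h(n) = 10 - 2*n/(-10) = 10 - 2*n*(-1)/10 = 10 - (-1)*n/5 = 10 + n/5)
L(f) = -34 (L(f) = 2*(-17) = -34)
D = 53924 (D = 41600 - 1*(-12324) = 41600 + 12324 = 53924)
1/(D + L(h(r))) = 1/(53924 - 34) = 1/53890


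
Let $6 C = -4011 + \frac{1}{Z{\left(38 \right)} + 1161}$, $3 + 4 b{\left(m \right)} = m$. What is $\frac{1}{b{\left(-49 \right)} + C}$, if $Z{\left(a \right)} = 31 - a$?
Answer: $- \frac{6924}{4718705} \approx -0.0014674$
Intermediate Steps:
$b{\left(m \right)} = - \frac{3}{4} + \frac{m}{4}$
$C = - \frac{4628693}{6924}$ ($C = \frac{-4011 + \frac{1}{\left(31 - 38\right) + 1161}}{6} = \frac{-4011 + \frac{1}{-7 + 1161}}{6} = \frac{-4011 + \frac{1}{1154}}{6} = \frac{1}{6} \left(- \frac{4628693}{1154}\right) = - \frac{4628693}{6924} \approx -668.5$)
$\frac{1}{b{\left(-49 \right)} + C} = \frac{1}{\left(- \frac{3}{4} + \frac{1}{4} \left(-49\right)\right) - \frac{4628693}{6924}} = \frac{1}{\left(- \frac{3}{4} - \frac{49}{4}\right) - \frac{4628693}{6924}} = \frac{1}{-13 - \frac{4628693}{6924}} = \frac{1}{- \frac{4718705}{6924}} = - \frac{6924}{4718705}$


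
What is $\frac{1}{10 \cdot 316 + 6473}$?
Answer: $\frac{1}{9633} \approx 0.00010381$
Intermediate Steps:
$\frac{1}{10 \cdot 316 + 6473} = \frac{1}{3160 + 6473} = \frac{1}{9633}$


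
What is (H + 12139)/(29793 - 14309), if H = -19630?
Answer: -7491/15484 ≈ -0.48379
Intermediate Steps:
(H + 12139)/(29793 - 14309) = (-19630 + 12139)/(29793 - 14309) = -7491/15484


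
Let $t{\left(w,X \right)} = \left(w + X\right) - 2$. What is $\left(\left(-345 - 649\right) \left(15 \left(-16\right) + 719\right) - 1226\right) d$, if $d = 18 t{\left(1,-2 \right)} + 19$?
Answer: $16707320$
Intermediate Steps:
$t{\left(w,X \right)} = -2 + X + w$ ($t{\left(w,X \right)} = \left(X + w\right) - 2 = -2 + X + w$)
$d = -35$ ($d = 18 \left(-2 - 2 + 1\right) + 19 = 18 \left(-3\right) + 19 = -54 + 19 = -35$)
$\left(\left(-345 - 649\right) \left(15 \left(-16\right) + 719\right) - 1226\right) d = \left(\left(-345 - 649\right) \left(15 \left(-16\right) + 719\right) - 1226\right) \left(-35\right) = \left(- 994 \left(-240 + 719\right) - 1226\right) \left(-35\right) = \left(\left(-994\right) 479 - 1226\right) \left(-35\right) = \left(-476126 - 1226\right) \left(-35\right) = \left(-477352\right) \left(-35\right) = 16707320$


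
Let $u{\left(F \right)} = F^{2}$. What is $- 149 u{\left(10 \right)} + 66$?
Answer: $-14834$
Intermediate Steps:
$- 149 u{\left(10 \right)} + 66 = - 149 \cdot 10^{2} + 66 = \left(-149\right) 100 + 66 = -14900 + 66 = -14834$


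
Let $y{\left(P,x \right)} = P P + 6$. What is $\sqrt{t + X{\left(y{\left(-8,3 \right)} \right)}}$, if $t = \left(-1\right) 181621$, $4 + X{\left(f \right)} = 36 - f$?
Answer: $i \sqrt{181659} \approx 426.21 i$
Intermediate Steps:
$y{\left(P,x \right)} = 6 + P^{2}$ ($y{\left(P,x \right)} = P^{2} + 6 = 6 + P^{2}$)
$X{\left(f \right)} = 32 - f$ ($X{\left(f \right)} = -4 - \left(-36 + f\right) = 32 - f$)
$t = -181621$
$\sqrt{t + X{\left(y{\left(-8,3 \right)} \right)}} = \sqrt{-181621 + \left(32 - \left(6 + \left(-8\right)^{2}\right)\right)} = \sqrt{-181621 + \left(32 - \left(6 + 64\right)\right)} = \sqrt{-181621 + \left(32 - 70\right)} = \sqrt{-181621 - 38} = \sqrt{-181659} = i \sqrt{181659}$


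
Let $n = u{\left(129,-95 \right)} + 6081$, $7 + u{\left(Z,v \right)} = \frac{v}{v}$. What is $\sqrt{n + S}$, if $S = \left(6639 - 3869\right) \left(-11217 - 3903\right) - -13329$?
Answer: $6 i \sqrt{1162861} \approx 6470.2 i$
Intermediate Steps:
$u{\left(Z,v \right)} = -6$ ($u{\left(Z,v \right)} = -7 + \frac{v}{v} = -7 + 1 = -6$)
$n = 6075$ ($n = -6 + 6081 = 6075$)
$S = -41869071$ ($S = 2770 \left(-15120\right) + 13329 = -41882400 + 13329 = -41869071$)
$\sqrt{n + S} = \sqrt{6075 - 41869071} = \sqrt{-41862996} = 6 i \sqrt{1162861}$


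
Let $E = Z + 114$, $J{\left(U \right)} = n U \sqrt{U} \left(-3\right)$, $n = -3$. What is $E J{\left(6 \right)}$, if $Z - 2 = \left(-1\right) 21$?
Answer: $5130 \sqrt{6} \approx 12566.0$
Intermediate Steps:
$Z = -19$ ($Z = 2 - 21 = -19$)
$J{\left(U \right)} = 9 U^{\frac{3}{2}}$ ($J{\left(U \right)} = - 3 U \sqrt{U} \left(-3\right) = - 3 U^{\frac{3}{2}} \left(-3\right) = 9 U^{\frac{3}{2}}$)
$E = 95$ ($E = -19 + 114 = 95$)
$E J{\left(6 \right)} = 95 \cdot 9 \cdot 6^{\frac{3}{2}} = 95 \cdot 9 \cdot 6 \sqrt{6} = 95 \cdot 54 \sqrt{6} = 5130 \sqrt{6}$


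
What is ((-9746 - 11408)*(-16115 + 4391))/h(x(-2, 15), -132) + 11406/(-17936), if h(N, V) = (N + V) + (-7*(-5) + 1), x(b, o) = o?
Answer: -741383207357/242136 ≈ -3.0618e+6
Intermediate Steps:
h(N, V) = 36 + N + V (h(N, V) = (N + V) + (35 + 1) = (N + V) + 36 = 36 + N + V)
((-9746 - 11408)*(-16115 + 4391))/h(x(-2, 15), -132) + 11406/(-17936) = ((-9746 - 11408)*(-16115 + 4391))/(36 + 15 - 132) + 11406/(-17936) = -21154*(-11724)/(-81) + 11406*(-1/17936) = 248009496*(-1/81) - 5703/8968 = -82669832/27 - 5703/8968 = -741383207357/242136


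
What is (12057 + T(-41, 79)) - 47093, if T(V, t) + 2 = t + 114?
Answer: -34845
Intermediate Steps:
T(V, t) = 112 + t (T(V, t) = -2 + (t + 114) = -2 + (114 + t) = 112 + t)
(12057 + T(-41, 79)) - 47093 = (12057 + (112 + 79)) - 47093 = (12057 + 191) - 47093 = 12248 - 47093 = -34845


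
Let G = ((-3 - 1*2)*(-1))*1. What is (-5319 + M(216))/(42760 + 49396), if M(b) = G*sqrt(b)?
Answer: -5319/92156 + 15*sqrt(6)/46078 ≈ -0.056920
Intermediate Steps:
G = 5 (G = ((-3 - 2)*(-1))*1 = -5*(-1)*1 = 5*1 = 5)
M(b) = 5*sqrt(b)
(-5319 + M(216))/(42760 + 49396) = (-5319 + 5*sqrt(216))/(42760 + 49396) = (-5319 + 5*(6*sqrt(6)))/92156 = (-5319 + 30*sqrt(6))*(1/92156) = -5319/92156 + 15*sqrt(6)/46078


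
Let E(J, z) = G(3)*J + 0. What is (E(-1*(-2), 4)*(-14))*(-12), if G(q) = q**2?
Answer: 3024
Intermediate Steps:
E(J, z) = 9*J (E(J, z) = 3**2*J + 0 = 9*J + 0 = 9*J)
(E(-1*(-2), 4)*(-14))*(-12) = ((9*(-1*(-2)))*(-14))*(-12) = ((9*2)*(-14))*(-12) = (18*(-14))*(-12) = -252*(-12) = 3024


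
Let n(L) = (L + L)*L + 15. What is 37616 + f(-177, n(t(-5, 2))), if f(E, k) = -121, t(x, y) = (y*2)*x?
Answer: 37495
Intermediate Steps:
t(x, y) = 2*x*y (t(x, y) = (2*y)*x = 2*x*y)
n(L) = 15 + 2*L² (n(L) = (2*L)*L + 15 = 2*L² + 15 = 15 + 2*L²)
37616 + f(-177, n(t(-5, 2))) = 37616 - 121 = 37495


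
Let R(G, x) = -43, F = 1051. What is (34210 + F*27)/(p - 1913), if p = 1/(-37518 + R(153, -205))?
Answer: -2350830307/71854194 ≈ -32.717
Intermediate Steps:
p = -1/37561 (p = 1/(-37518 - 43) = 1/(-37561) = -1/37561 ≈ -2.6623e-5)
(34210 + F*27)/(p - 1913) = (34210 + 1051*27)/(-1/37561 - 1913) = (34210 + 28377)/(-71854194/37561) = 62587*(-37561/71854194) = -2350830307/71854194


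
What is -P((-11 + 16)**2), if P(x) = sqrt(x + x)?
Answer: -5*sqrt(2) ≈ -7.0711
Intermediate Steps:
P(x) = sqrt(2)*sqrt(x) (P(x) = sqrt(2*x) = sqrt(2)*sqrt(x))
-P((-11 + 16)**2) = -sqrt(2)*sqrt((-11 + 16)**2) = -sqrt(2)*sqrt(5**2) = -sqrt(2)*sqrt(25) = -sqrt(2)*5 = -5*sqrt(2)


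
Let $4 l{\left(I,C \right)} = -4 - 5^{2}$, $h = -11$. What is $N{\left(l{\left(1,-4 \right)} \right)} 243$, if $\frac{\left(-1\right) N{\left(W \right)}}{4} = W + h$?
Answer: $17739$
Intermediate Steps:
$l{\left(I,C \right)} = - \frac{29}{4}$ ($l{\left(I,C \right)} = \frac{-4 - 5^{2}}{4} = \frac{-4 - 25}{4} = \frac{1}{4} \left(-29\right) = - \frac{29}{4}$)
$N{\left(W \right)} = 44 - 4 W$ ($N{\left(W \right)} = - 4 \left(W - 11\right) = - 4 \left(-11 + W\right) = 44 - 4 W$)
$N{\left(l{\left(1,-4 \right)} \right)} 243 = \left(44 - -29\right) 243 = \left(44 + 29\right) 243 = 73 \cdot 243 = 17739$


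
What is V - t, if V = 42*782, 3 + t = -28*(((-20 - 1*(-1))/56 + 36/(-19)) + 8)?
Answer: 1254321/38 ≈ 33008.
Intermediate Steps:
t = -6249/38 (t = -3 - 28*(((-20 - 1*(-1))/56 + 36/(-19)) + 8) = -3 - 28*(((-20 + 1)*(1/56) + 36*(-1/19)) + 8) = -3 - 28*((-19*1/56 - 36/19) + 8) = -3 - 28*((-19/56 - 36/19) + 8) = -3 - 28*(-2377/1064 + 8) = -3 - 28*6135/1064 = -3 - 6135/38 = -6249/38 ≈ -164.45)
V = 32844
V - t = 32844 - 1*(-6249/38) = 32844 + 6249/38 = 1254321/38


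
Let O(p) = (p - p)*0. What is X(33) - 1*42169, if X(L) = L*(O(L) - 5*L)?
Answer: -47614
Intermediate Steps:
O(p) = 0 (O(p) = 0*0 = 0)
X(L) = -5*L**2 (X(L) = L*(0 - 5*L) = L*(-5*L) = -5*L**2)
X(33) - 1*42169 = -5*33**2 - 1*42169 = -5*1089 - 42169 = -5445 - 42169 = -47614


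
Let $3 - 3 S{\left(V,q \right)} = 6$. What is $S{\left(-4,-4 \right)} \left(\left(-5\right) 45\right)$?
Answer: $225$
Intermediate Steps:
$S{\left(V,q \right)} = -1$ ($S{\left(V,q \right)} = 1 - 2 = -1$)
$S{\left(-4,-4 \right)} \left(\left(-5\right) 45\right) = - \left(-5\right) 45 = \left(-1\right) \left(-225\right) = 225$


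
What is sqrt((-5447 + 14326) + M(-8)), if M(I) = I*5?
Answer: sqrt(8839) ≈ 94.016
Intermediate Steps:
M(I) = 5*I
sqrt((-5447 + 14326) + M(-8)) = sqrt((-5447 + 14326) + 5*(-8)) = sqrt(8879 - 40) = sqrt(8839)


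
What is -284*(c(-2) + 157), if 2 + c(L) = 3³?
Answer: -51688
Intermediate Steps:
c(L) = 25 (c(L) = -2 + 3³ = -2 + 27 = 25)
-284*(c(-2) + 157) = -284*(25 + 157) = -284*182 = -51688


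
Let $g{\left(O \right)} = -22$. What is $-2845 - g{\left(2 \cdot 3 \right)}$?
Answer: $-2823$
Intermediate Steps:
$-2845 - g{\left(2 \cdot 3 \right)} = -2845 - -22 = -2845 + 22 = -2823$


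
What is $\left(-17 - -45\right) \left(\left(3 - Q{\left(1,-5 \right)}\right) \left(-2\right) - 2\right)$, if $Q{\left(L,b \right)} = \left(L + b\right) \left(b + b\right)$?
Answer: $2016$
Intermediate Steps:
$Q{\left(L,b \right)} = 2 b \left(L + b\right)$ ($Q{\left(L,b \right)} = \left(L + b\right) 2 b = 2 b \left(L + b\right)$)
$\left(-17 - -45\right) \left(\left(3 - Q{\left(1,-5 \right)}\right) \left(-2\right) - 2\right) = \left(-17 - -45\right) \left(\left(3 - 2 \left(-5\right) \left(1 - 5\right)\right) \left(-2\right) - 2\right) = \left(-17 + 45\right) \left(\left(3 - 2 \left(-5\right) \left(-4\right)\right) \left(-2\right) - 2\right) = 28 \left(\left(3 - 40\right) \left(-2\right) - 2\right) = 28 \left(\left(-37\right) \left(-2\right) - 2\right) = 28 \left(74 - 2\right) = 28 \cdot 72 = 2016$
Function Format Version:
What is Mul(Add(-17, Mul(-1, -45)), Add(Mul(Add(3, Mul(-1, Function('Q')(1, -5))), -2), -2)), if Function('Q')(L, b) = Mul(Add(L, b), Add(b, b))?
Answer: 2016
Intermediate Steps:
Function('Q')(L, b) = Mul(2, b, Add(L, b)) (Function('Q')(L, b) = Mul(Add(L, b), Mul(2, b)) = Mul(2, b, Add(L, b)))
Mul(Add(-17, Mul(-1, -45)), Add(Mul(Add(3, Mul(-1, Function('Q')(1, -5))), -2), -2)) = Mul(Add(-17, Mul(-1, -45)), Add(Mul(Add(3, Mul(-1, Mul(2, -5, Add(1, -5)))), -2), -2)) = Mul(Add(-17, 45), Add(Mul(Add(3, Mul(-1, Mul(2, -5, -4))), -2), -2)) = Mul(28, Add(Mul(Add(3, Mul(-1, 40)), -2), -2)) = Mul(28, Add(Mul(Add(3, -40), -2), -2)) = Mul(28, Add(Mul(-37, -2), -2)) = Mul(28, Add(74, -2)) = Mul(28, 72) = 2016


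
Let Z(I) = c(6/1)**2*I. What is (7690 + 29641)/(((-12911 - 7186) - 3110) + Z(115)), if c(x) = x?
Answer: -37331/19067 ≈ -1.9579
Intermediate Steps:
Z(I) = 36*I (Z(I) = (6/1)**2*I = (6*1)**2*I = 6**2*I = 36*I)
(7690 + 29641)/(((-12911 - 7186) - 3110) + Z(115)) = (7690 + 29641)/(((-12911 - 7186) - 3110) + 36*115) = 37331/((-20097 - 3110) + 4140) = 37331/(-23207 + 4140) = 37331/(-19067) = 37331*(-1/19067) = -37331/19067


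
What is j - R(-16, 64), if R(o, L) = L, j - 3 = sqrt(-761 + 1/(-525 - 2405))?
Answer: -61 + I*sqrt(6533111830)/2930 ≈ -61.0 + 27.586*I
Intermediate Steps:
j = 3 + I*sqrt(6533111830)/2930 (j = 3 + sqrt(-761 + 1/(-525 - 2405)) = 3 + sqrt(-761 + 1/(-2930)) = 3 + sqrt(-761 - 1/2930) = 3 + sqrt(-2229731/2930) = 3 + I*sqrt(6533111830)/2930 ≈ 3.0 + 27.586*I)
j - R(-16, 64) = (3 + I*sqrt(6533111830)/2930) - 1*64 = (3 + I*sqrt(6533111830)/2930) - 64 = -61 + I*sqrt(6533111830)/2930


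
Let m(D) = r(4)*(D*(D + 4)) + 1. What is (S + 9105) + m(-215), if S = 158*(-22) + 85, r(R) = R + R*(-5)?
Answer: -720125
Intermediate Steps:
r(R) = -4*R (r(R) = R - 5*R = -4*R)
S = -3391 (S = -3476 + 85 = -3391)
m(D) = 1 - 16*D*(4 + D) (m(D) = (-4*4)*(D*(D + 4)) + 1 = -16*D*(4 + D) + 1 = 1 - 16*D*(4 + D))
(S + 9105) + m(-215) = (-3391 + 9105) + (1 - 64*(-215) - 16*(-215)²) = 5714 + (1 + 13760 - 16*46225) = 5714 + (1 + 13760 - 739600) = 5714 - 725839 = -720125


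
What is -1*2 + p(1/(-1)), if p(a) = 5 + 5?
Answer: 8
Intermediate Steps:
p(a) = 10
-1*2 + p(1/(-1)) = -1*2 + 10 = -2 + 10 = 8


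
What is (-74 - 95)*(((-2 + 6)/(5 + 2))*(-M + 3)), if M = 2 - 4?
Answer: -3380/7 ≈ -482.86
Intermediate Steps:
M = -2
(-74 - 95)*(((-2 + 6)/(5 + 2))*(-M + 3)) = (-74 - 95)*(((-2 + 6)/(5 + 2))*(-1*(-2) + 3)) = -169*4/7*(2 + 3) = -169*4*(⅐)*5 = -676*5/7 = -169*20/7 = -3380/7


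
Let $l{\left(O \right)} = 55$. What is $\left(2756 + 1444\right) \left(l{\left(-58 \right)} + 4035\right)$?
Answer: $17178000$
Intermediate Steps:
$\left(2756 + 1444\right) \left(l{\left(-58 \right)} + 4035\right) = \left(2756 + 1444\right) \left(55 + 4035\right) = 4200 \cdot 4090 = 17178000$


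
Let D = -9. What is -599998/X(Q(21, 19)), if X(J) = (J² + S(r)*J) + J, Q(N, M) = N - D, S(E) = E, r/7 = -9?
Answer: 299999/480 ≈ 625.00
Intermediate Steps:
r = -63 (r = 7*(-9) = -63)
Q(N, M) = 9 + N (Q(N, M) = N - 1*(-9) = N + 9 = 9 + N)
X(J) = J² - 62*J (X(J) = (J² - 63*J) + J = J² - 62*J)
-599998/X(Q(21, 19)) = -599998*1/((-62 + (9 + 21))*(9 + 21)) = -599998*1/(30*(-62 + 30)) = -599998/(30*(-32)) = -599998/(-960) = -599998*(-1/960) = 299999/480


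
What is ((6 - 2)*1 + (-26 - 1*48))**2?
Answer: 4900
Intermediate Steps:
((6 - 2)*1 + (-26 - 1*48))**2 = (4*1 + (-26 - 48))**2 = (4 - 74)**2 = (-70)**2 = 4900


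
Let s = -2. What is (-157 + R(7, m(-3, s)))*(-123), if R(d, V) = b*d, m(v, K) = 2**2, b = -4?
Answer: 22755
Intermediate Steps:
m(v, K) = 4
R(d, V) = -4*d
(-157 + R(7, m(-3, s)))*(-123) = (-157 - 4*7)*(-123) = (-157 - 28)*(-123) = -185*(-123) = 22755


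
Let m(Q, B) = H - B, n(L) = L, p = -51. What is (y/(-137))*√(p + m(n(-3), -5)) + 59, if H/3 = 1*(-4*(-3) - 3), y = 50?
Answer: 59 - 50*I*√19/137 ≈ 59.0 - 1.5908*I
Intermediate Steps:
H = 27 (H = 3*(1*(-4*(-3) - 3)) = 3*(1*(12 - 3)) = 3*(1*9) = 3*9 = 27)
m(Q, B) = 27 - B
(y/(-137))*√(p + m(n(-3), -5)) + 59 = (50/(-137))*√(-51 + (27 - 1*(-5))) + 59 = (50*(-1/137))*√(-51 + (27 + 5)) + 59 = -50*√(-51 + 32)/137 + 59 = -50*I*√19/137 + 59 = 59 - 50*I*√19/137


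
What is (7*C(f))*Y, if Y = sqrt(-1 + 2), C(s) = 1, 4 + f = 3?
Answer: 7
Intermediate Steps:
f = -1 (f = -4 + 3 = -1)
Y = 1 (Y = sqrt(1) = 1)
(7*C(f))*Y = (7*1)*1 = 7*1 = 7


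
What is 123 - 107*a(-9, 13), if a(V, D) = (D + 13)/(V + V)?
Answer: 2498/9 ≈ 277.56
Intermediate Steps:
a(V, D) = (13 + D)/(2*V) (a(V, D) = (13 + D)/((2*V)) = (13 + D)*(1/(2*V)) = (13 + D)/(2*V))
123 - 107*a(-9, 13) = 123 - 107*(13 + 13)/(2*(-9)) = 123 - 107*(-1)*26/(2*9) = 123 - 107*(-13/9) = 123 + 1391/9 = 2498/9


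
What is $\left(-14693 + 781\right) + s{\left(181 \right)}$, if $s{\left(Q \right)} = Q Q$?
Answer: $18849$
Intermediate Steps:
$s{\left(Q \right)} = Q^{2}$
$\left(-14693 + 781\right) + s{\left(181 \right)} = \left(-14693 + 781\right) + 181^{2} = -13912 + 32761 = 18849$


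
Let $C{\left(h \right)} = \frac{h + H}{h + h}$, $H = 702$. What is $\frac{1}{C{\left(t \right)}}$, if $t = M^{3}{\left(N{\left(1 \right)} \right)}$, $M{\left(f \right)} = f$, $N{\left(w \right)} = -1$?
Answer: $- \frac{2}{701} \approx -0.0028531$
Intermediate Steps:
$t = -1$ ($t = \left(-1\right)^{3} = -1$)
$C{\left(h \right)} = \frac{702 + h}{2 h}$ ($C{\left(h \right)} = \frac{h + 702}{h + h} = \frac{702 + h}{2 h}$)
$\frac{1}{C{\left(t \right)}} = \frac{1}{\frac{1}{2} \frac{1}{-1} \left(702 - 1\right)} = \frac{1}{\frac{1}{2} \left(-1\right) 701} = \frac{1}{- \frac{701}{2}} = - \frac{2}{701}$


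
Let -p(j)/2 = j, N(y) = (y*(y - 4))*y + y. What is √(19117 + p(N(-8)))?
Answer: √20669 ≈ 143.77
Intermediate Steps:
N(y) = y + y²*(-4 + y) (N(y) = (y*(-4 + y))*y + y = y²*(-4 + y) + y = y + y²*(-4 + y))
p(j) = -2*j
√(19117 + p(N(-8))) = √(19117 - (-16)*(1 + (-8)² - 4*(-8))) = √(19117 - (-16)*(1 + 64 + 32)) = √(19117 - (-16)*97) = √(19117 - 2*(-776)) = √(19117 + 1552) = √20669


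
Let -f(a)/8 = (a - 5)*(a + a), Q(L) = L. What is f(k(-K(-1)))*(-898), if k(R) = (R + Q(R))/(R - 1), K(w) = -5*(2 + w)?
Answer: -89800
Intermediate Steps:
K(w) = -10 - 5*w
k(R) = 2*R/(-1 + R) (k(R) = (R + R)/(R - 1) = (2*R)/(-1 + R) = 2*R/(-1 + R))
f(a) = -16*a*(-5 + a) (f(a) = -8*(a - 5)*(a + a) = -8*(-5 + a)*2*a = -16*a*(-5 + a))
f(k(-K(-1)))*(-898) = (16*(2*(-(-10 - 5*(-1)))/(-1 - (-10 - 5*(-1))))*(5 - 2*(-(-10 - 5*(-1)))/(-1 - (-10 - 5*(-1)))))*(-898) = (16*(2*(-(-10 + 5))/(-1 - (-10 + 5)))*(5 - 2*(-(-10 + 5))/(-1 - (-10 + 5))))*(-898) = (16*(2*(-1*(-5))/(-1 - 1*(-5)))*(5 - 2*(-1*(-5))/(-1 - 1*(-5))))*(-898) = (16*(2*5/(-1 + 5))*(5 - 2*5/(-1 + 5)))*(-898) = (16*(2*5/4)*(5 - 2*5/4))*(-898) = (16*(2*5*(¼))*(5 - 2*5/4))*(-898) = (16*(5/2)*(5 - 1*5/2))*(-898) = (16*(5/2)*(5 - 5/2))*(-898) = (16*(5/2)*(5/2))*(-898) = 100*(-898) = -89800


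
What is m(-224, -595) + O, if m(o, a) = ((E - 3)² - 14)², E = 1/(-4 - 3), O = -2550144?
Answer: -6122854940/2401 ≈ -2.5501e+6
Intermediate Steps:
E = -⅐ (E = 1/(-7) = -⅐ ≈ -0.14286)
m(o, a) = 40804/2401 (m(o, a) = ((-⅐ - 3)² - 14)² = ((-22/7)² - 14)² = (484/49 - 14)² = (-202/49)² = 40804/2401)
m(-224, -595) + O = 40804/2401 - 2550144 = -6122854940/2401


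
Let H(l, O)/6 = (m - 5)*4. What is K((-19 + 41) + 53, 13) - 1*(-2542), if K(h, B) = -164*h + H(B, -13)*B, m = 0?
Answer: -11318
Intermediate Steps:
H(l, O) = -120 (H(l, O) = 6*((0 - 5)*4) = 6*(-5*4) = 6*(-20) = -120)
K(h, B) = -164*h - 120*B
K((-19 + 41) + 53, 13) - 1*(-2542) = (-164*((-19 + 41) + 53) - 120*13) - 1*(-2542) = (-164*(22 + 53) - 1560) + 2542 = (-164*75 - 1560) + 2542 = (-12300 - 1560) + 2542 = -13860 + 2542 = -11318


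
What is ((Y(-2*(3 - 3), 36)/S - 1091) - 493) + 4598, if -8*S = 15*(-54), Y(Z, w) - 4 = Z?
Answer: 1220686/405 ≈ 3014.0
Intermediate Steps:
Y(Z, w) = 4 + Z
S = 405/4 (S = -15*(-54)/8 = -⅛*(-810) = 405/4 ≈ 101.25)
((Y(-2*(3 - 3), 36)/S - 1091) - 493) + 4598 = (((4 - 2*(3 - 3))/(405/4) - 1091) - 493) + 4598 = (((4 - 2*0)*(4/405) - 1091) - 493) + 4598 = (((4 + 0)*(4/405) - 1091) - 493) + 4598 = ((4*(4/405) - 1091) - 493) + 4598 = ((16/405 - 1091) - 493) + 4598 = (-441839/405 - 493) + 4598 = -641504/405 + 4598 = 1220686/405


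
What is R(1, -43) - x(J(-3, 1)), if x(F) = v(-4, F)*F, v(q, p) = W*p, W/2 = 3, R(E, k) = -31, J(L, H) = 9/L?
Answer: -85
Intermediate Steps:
W = 6 (W = 2*3 = 6)
v(q, p) = 6*p
x(F) = 6*F² (x(F) = (6*F)*F = 6*F²)
R(1, -43) - x(J(-3, 1)) = -31 - 6*(9/(-3))² = -31 - 6*(9*(-⅓))² = -31 - 6*(-3)² = -31 - 6*9 = -31 - 1*54 = -31 - 54 = -85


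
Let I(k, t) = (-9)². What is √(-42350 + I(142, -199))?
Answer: I*√42269 ≈ 205.59*I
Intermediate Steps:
I(k, t) = 81
√(-42350 + I(142, -199)) = √(-42350 + 81) = √(-42269) = I*√42269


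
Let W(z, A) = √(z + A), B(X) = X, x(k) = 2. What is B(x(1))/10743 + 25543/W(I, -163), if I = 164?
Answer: 274408451/10743 ≈ 25543.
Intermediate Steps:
W(z, A) = √(A + z)
B(x(1))/10743 + 25543/W(I, -163) = 2/10743 + 25543/(√(-163 + 164)) = 2*(1/10743) + 25543/(√1) = 2/10743 + 25543/1 = 2/10743 + 25543*1 = 2/10743 + 25543 = 274408451/10743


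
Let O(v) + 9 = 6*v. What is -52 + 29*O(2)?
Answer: 35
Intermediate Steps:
O(v) = -9 + 6*v
-52 + 29*O(2) = -52 + 29*(-9 + 6*2) = -52 + 29*(-9 + 12) = -52 + 29*3 = -52 + 87 = 35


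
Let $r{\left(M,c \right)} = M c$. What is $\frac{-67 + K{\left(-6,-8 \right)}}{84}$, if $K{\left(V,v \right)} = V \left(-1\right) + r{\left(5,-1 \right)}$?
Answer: $- \frac{11}{14} \approx -0.78571$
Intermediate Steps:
$K{\left(V,v \right)} = -5 - V$ ($K{\left(V,v \right)} = V \left(-1\right) + 5 \left(-1\right) = - V - 5 = -5 - V$)
$\frac{-67 + K{\left(-6,-8 \right)}}{84} = \frac{-67 - -1}{84} = \frac{-67 + \left(-5 + 6\right)}{84} = \frac{-67 + 1}{84} = \frac{1}{84} \left(-66\right) = - \frac{11}{14}$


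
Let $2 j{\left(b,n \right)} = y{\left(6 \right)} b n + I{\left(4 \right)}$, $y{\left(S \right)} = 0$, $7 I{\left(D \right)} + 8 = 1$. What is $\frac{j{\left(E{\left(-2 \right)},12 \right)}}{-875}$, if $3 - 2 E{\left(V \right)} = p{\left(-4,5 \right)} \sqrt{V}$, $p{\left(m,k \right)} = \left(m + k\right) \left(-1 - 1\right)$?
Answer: $\frac{1}{1750} \approx 0.00057143$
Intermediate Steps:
$p{\left(m,k \right)} = - 2 k - 2 m$ ($p{\left(m,k \right)} = \left(k + m\right) \left(-2\right) = - 2 k - 2 m$)
$I{\left(D \right)} = -1$ ($I{\left(D \right)} = - \frac{8}{7} + \frac{1}{7} \cdot 1 = - \frac{8}{7} + \frac{1}{7} = -1$)
$E{\left(V \right)} = \frac{3}{2} + \sqrt{V}$ ($E{\left(V \right)} = \frac{3}{2} - \frac{\left(\left(-2\right) 5 - -8\right) \sqrt{V}}{2} = \frac{3}{2} - \frac{\left(-10 + 8\right) \sqrt{V}}{2} = \frac{3}{2} - \frac{\left(-2\right) \sqrt{V}}{2} = \frac{3}{2} + \sqrt{V}$)
$j{\left(b,n \right)} = - \frac{1}{2}$ ($j{\left(b,n \right)} = \frac{0 b n - 1}{2} = \frac{0 n - 1}{2} = \frac{0 - 1}{2} = \frac{1}{2} \left(-1\right) = - \frac{1}{2}$)
$\frac{j{\left(E{\left(-2 \right)},12 \right)}}{-875} = - \frac{1}{2 \left(-875\right)} = \left(- \frac{1}{2}\right) \left(- \frac{1}{875}\right) = \frac{1}{1750}$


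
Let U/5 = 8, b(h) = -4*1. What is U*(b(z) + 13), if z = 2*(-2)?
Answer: 360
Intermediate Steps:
z = -4
b(h) = -4
U = 40 (U = 5*8 = 40)
U*(b(z) + 13) = 40*(-4 + 13) = 40*9 = 360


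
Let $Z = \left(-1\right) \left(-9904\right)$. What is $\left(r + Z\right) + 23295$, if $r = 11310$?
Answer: $44509$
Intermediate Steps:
$Z = 9904$
$\left(r + Z\right) + 23295 = \left(11310 + 9904\right) + 23295 = 21214 + 23295 = 44509$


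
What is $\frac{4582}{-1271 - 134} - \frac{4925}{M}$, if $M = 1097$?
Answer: $- \frac{11946079}{1541285} \approx -7.7507$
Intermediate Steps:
$\frac{4582}{-1271 - 134} - \frac{4925}{M} = \frac{4582}{-1271 - 134} - \frac{4925}{1097} = \frac{4582}{-1405} - \frac{4925}{1097} = 4582 \left(- \frac{1}{1405}\right) - \frac{4925}{1097} = - \frac{4582}{1405} - \frac{4925}{1097} = - \frac{11946079}{1541285}$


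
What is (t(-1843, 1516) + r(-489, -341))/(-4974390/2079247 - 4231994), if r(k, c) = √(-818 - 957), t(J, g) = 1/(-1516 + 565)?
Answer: 2079247/8368196878565508 - 10396235*I*√71/8799365802908 ≈ 2.4847e-10 - 9.9553e-6*I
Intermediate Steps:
t(J, g) = -1/951 (t(J, g) = 1/(-951) = -1/951)
r(k, c) = 5*I*√71 (r(k, c) = √(-1775) = 5*I*√71)
(t(-1843, 1516) + r(-489, -341))/(-4974390/2079247 - 4231994) = (-1/951 + 5*I*√71)/(-4974390/2079247 - 4231994) = (-1/951 + 5*I*√71)/(-8799365802908/2079247) = (-1/951 + 5*I*√71)*(-2079247/8799365802908) = 2079247/8368196878565508 - 10396235*I*√71/8799365802908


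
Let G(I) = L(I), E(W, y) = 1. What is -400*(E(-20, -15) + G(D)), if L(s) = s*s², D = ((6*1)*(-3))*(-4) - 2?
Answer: -137200400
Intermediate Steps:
D = 70 (D = (6*(-3))*(-4) - 2 = -18*(-4) - 2 = 72 - 2 = 70)
L(s) = s³
G(I) = I³
-400*(E(-20, -15) + G(D)) = -400*(1 + 70³) = -400*(1 + 343000) = -400*343001 = -137200400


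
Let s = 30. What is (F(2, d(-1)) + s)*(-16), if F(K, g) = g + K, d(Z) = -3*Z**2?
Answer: -464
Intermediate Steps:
F(K, g) = K + g
(F(2, d(-1)) + s)*(-16) = ((2 - 3*(-1)**2) + 30)*(-16) = ((2 - 3*1) + 30)*(-16) = ((2 - 3) + 30)*(-16) = (-1 + 30)*(-16) = 29*(-16) = -464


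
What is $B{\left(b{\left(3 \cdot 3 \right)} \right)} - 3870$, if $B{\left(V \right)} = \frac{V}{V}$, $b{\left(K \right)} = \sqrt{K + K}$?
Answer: $-3869$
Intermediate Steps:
$b{\left(K \right)} = \sqrt{2} \sqrt{K}$ ($b{\left(K \right)} = \sqrt{2 K} = \sqrt{2} \sqrt{K}$)
$B{\left(V \right)} = 1$
$B{\left(b{\left(3 \cdot 3 \right)} \right)} - 3870 = 1 - 3870 = -3869$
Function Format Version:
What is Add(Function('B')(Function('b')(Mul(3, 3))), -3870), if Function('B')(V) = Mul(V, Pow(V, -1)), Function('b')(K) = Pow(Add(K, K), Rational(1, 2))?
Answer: -3869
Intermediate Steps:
Function('b')(K) = Mul(Pow(2, Rational(1, 2)), Pow(K, Rational(1, 2))) (Function('b')(K) = Pow(Mul(2, K), Rational(1, 2)) = Mul(Pow(2, Rational(1, 2)), Pow(K, Rational(1, 2))))
Function('B')(V) = 1
Add(Function('B')(Function('b')(Mul(3, 3))), -3870) = Add(1, -3870) = -3869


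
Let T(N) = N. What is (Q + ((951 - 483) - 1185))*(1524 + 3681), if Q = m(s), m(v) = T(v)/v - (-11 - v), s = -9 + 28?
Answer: -3570630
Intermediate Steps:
s = 19
m(v) = 12 + v (m(v) = v/v - (-11 - v) = 1 + (11 + v) = 12 + v)
Q = 31 (Q = 12 + 19 = 31)
(Q + ((951 - 483) - 1185))*(1524 + 3681) = (31 + ((951 - 483) - 1185))*(1524 + 3681) = (31 + (468 - 1185))*5205 = (31 - 717)*5205 = -686*5205 = -3570630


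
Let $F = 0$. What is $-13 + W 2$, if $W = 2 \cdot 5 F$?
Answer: $-13$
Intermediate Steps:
$W = 0$ ($W = 2 \cdot 5 \cdot 0 = 10 \cdot 0 = 0$)
$-13 + W 2 = -13 + 0 \cdot 2 = -13 + 0 = -13$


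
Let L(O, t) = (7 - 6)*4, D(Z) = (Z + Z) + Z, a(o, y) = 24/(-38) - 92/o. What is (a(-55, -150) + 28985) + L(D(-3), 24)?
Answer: 30294593/1045 ≈ 28990.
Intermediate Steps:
a(o, y) = -12/19 - 92/o (a(o, y) = 24*(-1/38) - 92/o = -12/19 - 92/o)
D(Z) = 3*Z (D(Z) = 2*Z + Z = 3*Z)
L(O, t) = 4 (L(O, t) = 1*4 = 4)
(a(-55, -150) + 28985) + L(D(-3), 24) = ((-12/19 - 92/(-55)) + 28985) + 4 = ((-12/19 - 92*(-1/55)) + 28985) + 4 = ((-12/19 + 92/55) + 28985) + 4 = (1088/1045 + 28985) + 4 = 30290413/1045 + 4 = 30294593/1045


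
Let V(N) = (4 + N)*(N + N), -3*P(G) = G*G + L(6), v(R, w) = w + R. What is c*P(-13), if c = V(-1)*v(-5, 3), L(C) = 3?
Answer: -688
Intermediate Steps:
v(R, w) = R + w
P(G) = -1 - G**2/3 (P(G) = -(G*G + 3)/3 = -(G**2 + 3)/3 = -(3 + G**2)/3 = -1 - G**2/3)
V(N) = 2*N*(4 + N) (V(N) = (4 + N)*(2*N) = 2*N*(4 + N))
c = 12 (c = (2*(-1)*(4 - 1))*(-5 + 3) = (2*(-1)*3)*(-2) = -6*(-2) = 12)
c*P(-13) = 12*(-1 - 1/3*(-13)**2) = 12*(-1 - 1/3*169) = 12*(-1 - 169/3) = 12*(-172/3) = -688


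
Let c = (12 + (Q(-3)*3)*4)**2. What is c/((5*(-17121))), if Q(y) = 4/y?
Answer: -16/85605 ≈ -0.00018691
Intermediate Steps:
c = 16 (c = (12 + ((4/(-3))*3)*4)**2 = (12 + ((4*(-1/3))*3)*4)**2 = (12 - 4/3*3*4)**2 = (12 - 4*4)**2 = (12 - 16)**2 = (-4)**2 = 16)
c/((5*(-17121))) = 16/((5*(-17121))) = 16/(-85605) = 16*(-1/85605) = -16/85605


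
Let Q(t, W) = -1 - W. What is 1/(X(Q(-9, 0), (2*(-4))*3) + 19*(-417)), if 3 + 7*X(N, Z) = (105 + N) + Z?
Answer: -1/7912 ≈ -0.00012639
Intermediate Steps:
X(N, Z) = 102/7 + N/7 + Z/7 (X(N, Z) = -3/7 + ((105 + N) + Z)/7 = -3/7 + (105 + N + Z)/7 = -3/7 + (15 + N/7 + Z/7) = 102/7 + N/7 + Z/7)
1/(X(Q(-9, 0), (2*(-4))*3) + 19*(-417)) = 1/((102/7 + (-1 - 1*0)/7 + ((2*(-4))*3)/7) + 19*(-417)) = 1/((102/7 + (-1 + 0)/7 + (-8*3)/7) - 7923) = 1/((102/7 + (⅐)*(-1) + (⅐)*(-24)) - 7923) = 1/((102/7 - ⅐ - 24/7) - 7923) = 1/(11 - 7923) = 1/(-7912) = -1/7912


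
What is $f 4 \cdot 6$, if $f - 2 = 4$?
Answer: $144$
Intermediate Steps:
$f = 6$ ($f = 2 + 4 = 6$)
$f 4 \cdot 6 = 6 \cdot 4 \cdot 6 = 24 \cdot 6 = 144$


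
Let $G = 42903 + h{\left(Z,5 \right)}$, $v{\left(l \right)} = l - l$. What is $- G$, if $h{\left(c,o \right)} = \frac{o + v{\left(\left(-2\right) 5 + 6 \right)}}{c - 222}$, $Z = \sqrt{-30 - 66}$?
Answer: $- \frac{70618301}{1646} + \frac{i \sqrt{6}}{2469} \approx -42903.0 + 0.0009921 i$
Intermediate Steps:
$Z = 4 i \sqrt{6}$ ($Z = \sqrt{-96} = 4 i \sqrt{6} \approx 9.798 i$)
$v{\left(l \right)} = 0$
$h{\left(c,o \right)} = \frac{o}{-222 + c}$ ($h{\left(c,o \right)} = \frac{o + 0}{c - 222} = \frac{o}{-222 + c}$)
$G = 42903 + \frac{5}{-222 + 4 i \sqrt{6}} \approx 42903.0 - 0.0009921 i$
$- G = - (\frac{70618301}{1646} - \frac{i \sqrt{6}}{2469}) = - \frac{70618301}{1646} + \frac{i \sqrt{6}}{2469}$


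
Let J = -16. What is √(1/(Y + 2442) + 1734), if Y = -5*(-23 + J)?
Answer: √1339759787/879 ≈ 41.641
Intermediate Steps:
Y = 195 (Y = -5*(-23 - 16) = -5*(-39) = 195)
√(1/(Y + 2442) + 1734) = √(1/(195 + 2442) + 1734) = √(1/2637 + 1734) = √(4572559/2637) = √1339759787/879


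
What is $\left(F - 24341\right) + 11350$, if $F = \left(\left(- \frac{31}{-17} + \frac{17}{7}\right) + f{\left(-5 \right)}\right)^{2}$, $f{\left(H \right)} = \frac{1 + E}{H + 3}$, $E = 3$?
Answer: $- \frac{183893727}{14161} \approx -12986.0$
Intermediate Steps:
$f{\left(H \right)} = \frac{4}{3 + H}$ ($f{\left(H \right)} = \frac{1 + 3}{H + 3} = \frac{4}{3 + H}$)
$F = \frac{71824}{14161}$ ($F = \left(\left(- \frac{31}{-17} + \frac{17}{7}\right) + \frac{4}{3 - 5}\right)^{2} = \left(\left(\left(-31\right) \left(- \frac{1}{17}\right) + 17 \cdot \frac{1}{7}\right) + \frac{4}{-2}\right)^{2} = \left(\left(\frac{31}{17} + \frac{17}{7}\right) + 4 \left(- \frac{1}{2}\right)\right)^{2} = \left(\frac{506}{119} - 2\right)^{2} = \left(\frac{268}{119}\right)^{2} = \frac{71824}{14161} \approx 5.072$)
$\left(F - 24341\right) + 11350 = \left(\frac{71824}{14161} - 24341\right) + 11350 = - \frac{344621077}{14161} + 11350 = - \frac{183893727}{14161}$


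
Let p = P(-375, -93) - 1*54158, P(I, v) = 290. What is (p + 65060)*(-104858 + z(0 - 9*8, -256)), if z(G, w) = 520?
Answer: -1167750896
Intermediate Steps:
p = -53868 (p = 290 - 1*54158 = 290 - 54158 = -53868)
(p + 65060)*(-104858 + z(0 - 9*8, -256)) = (-53868 + 65060)*(-104858 + 520) = 11192*(-104338) = -1167750896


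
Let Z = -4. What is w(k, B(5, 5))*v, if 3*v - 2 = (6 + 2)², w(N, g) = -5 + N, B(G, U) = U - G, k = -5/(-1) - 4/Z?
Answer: 22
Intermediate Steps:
k = 6 (k = -5/(-1) - 4/(-4) = -5*(-1) - 4*(-¼) = 5 + 1 = 6)
v = 22 (v = ⅔ + (6 + 2)²/3 = ⅔ + (⅓)*8² = ⅔ + (⅓)*64 = ⅔ + 64/3 = 22)
w(k, B(5, 5))*v = (-5 + 6)*22 = 1*22 = 22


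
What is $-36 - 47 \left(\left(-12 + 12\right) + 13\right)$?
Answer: $-647$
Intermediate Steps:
$-36 - 47 \left(\left(-12 + 12\right) + 13\right) = -36 - 47 \left(0 + 13\right) = -36 - 611 = -647$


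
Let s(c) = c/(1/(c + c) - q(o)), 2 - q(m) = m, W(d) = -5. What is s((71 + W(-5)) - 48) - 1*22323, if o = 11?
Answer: -7254327/325 ≈ -22321.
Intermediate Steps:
q(m) = 2 - m
s(c) = c/(9 + 1/(2*c)) (s(c) = c/(1/(c + c) - (2 - 1*11)) = c/(1/(2*c) - (2 - 11)) = c/(1/(2*c) - 1*(-9)) = c/(1/(2*c) + 9) = c/(9 + 1/(2*c)))
s((71 + W(-5)) - 48) - 1*22323 = 2*((71 - 5) - 48)²/(1 + 18*((71 - 5) - 48)) - 1*22323 = 2*(66 - 48)²/(1 + 18*(66 - 48)) - 22323 = 2*18²/(1 + 18*18) - 22323 = 2*324/(1 + 324) - 22323 = 2*324/325 - 22323 = 2*324*(1/325) - 22323 = 648/325 - 22323 = -7254327/325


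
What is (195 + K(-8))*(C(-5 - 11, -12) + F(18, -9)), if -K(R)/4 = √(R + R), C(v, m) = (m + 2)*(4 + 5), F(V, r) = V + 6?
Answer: -12870 + 1056*I ≈ -12870.0 + 1056.0*I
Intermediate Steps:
F(V, r) = 6 + V
C(v, m) = 18 + 9*m (C(v, m) = (2 + m)*9 = 18 + 9*m)
K(R) = -4*√2*√R (K(R) = -4*√(R + R) = -4*√2*√R)
(195 + K(-8))*(C(-5 - 11, -12) + F(18, -9)) = (195 - 4*√2*√(-8))*((18 + 9*(-12)) + (6 + 18)) = (195 - 4*√2*2*I*√2)*((18 - 108) + 24) = (195 - 16*I)*(-90 + 24) = (195 - 16*I)*(-66) = -12870 + 1056*I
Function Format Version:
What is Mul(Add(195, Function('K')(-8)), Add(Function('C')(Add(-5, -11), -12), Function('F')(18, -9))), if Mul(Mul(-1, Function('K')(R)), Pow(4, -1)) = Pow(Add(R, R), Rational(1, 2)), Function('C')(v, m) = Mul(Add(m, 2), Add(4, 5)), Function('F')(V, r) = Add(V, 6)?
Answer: Add(-12870, Mul(1056, I)) ≈ Add(-12870., Mul(1056.0, I))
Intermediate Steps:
Function('F')(V, r) = Add(6, V)
Function('C')(v, m) = Add(18, Mul(9, m)) (Function('C')(v, m) = Mul(Add(2, m), 9) = Add(18, Mul(9, m)))
Function('K')(R) = Mul(-4, Pow(2, Rational(1, 2)), Pow(R, Rational(1, 2))) (Function('K')(R) = Mul(-4, Pow(Add(R, R), Rational(1, 2))) = Mul(-4, Pow(Mul(2, R), Rational(1, 2))) = Mul(-4, Mul(Pow(2, Rational(1, 2)), Pow(R, Rational(1, 2)))) = Mul(-4, Pow(2, Rational(1, 2)), Pow(R, Rational(1, 2))))
Mul(Add(195, Function('K')(-8)), Add(Function('C')(Add(-5, -11), -12), Function('F')(18, -9))) = Mul(Add(195, Mul(-4, Pow(2, Rational(1, 2)), Pow(-8, Rational(1, 2)))), Add(Add(18, Mul(9, -12)), Add(6, 18))) = Mul(Add(195, Mul(-4, Pow(2, Rational(1, 2)), Mul(2, I, Pow(2, Rational(1, 2))))), Add(Add(18, -108), 24)) = Mul(Add(195, Mul(-16, I)), Add(-90, 24)) = Mul(Add(195, Mul(-16, I)), -66) = Add(-12870, Mul(1056, I))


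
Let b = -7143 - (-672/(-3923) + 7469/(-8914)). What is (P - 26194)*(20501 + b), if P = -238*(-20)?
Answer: -5006419986361535/17484811 ≈ -2.8633e+8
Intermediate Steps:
P = 4760
b = -249764699267/34969622 (b = -7143 - (-672*(-1/3923) + 7469*(-1/8914)) = -7143 - (672/3923 - 7469/8914) = -7143 - 1*(-23310679/34969622) = -7143 + 23310679/34969622 = -249764699267/34969622 ≈ -7142.3)
(P - 26194)*(20501 + b) = (4760 - 26194)*(20501 - 249764699267/34969622) = -21434*467147521355/34969622 = -5006419986361535/17484811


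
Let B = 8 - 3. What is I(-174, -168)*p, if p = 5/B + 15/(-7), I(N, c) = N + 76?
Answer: 112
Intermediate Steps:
B = 5
I(N, c) = 76 + N
p = -8/7 (p = 5/5 + 15/(-7) = 5*(⅕) + 15*(-⅐) = 1 - 15/7 = -8/7 ≈ -1.1429)
I(-174, -168)*p = (76 - 174)*(-8/7) = -98*(-8/7) = 112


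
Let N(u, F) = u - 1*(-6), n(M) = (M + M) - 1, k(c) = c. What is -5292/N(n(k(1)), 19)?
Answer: -756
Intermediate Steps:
n(M) = -1 + 2*M (n(M) = 2*M - 1 = -1 + 2*M)
N(u, F) = 6 + u (N(u, F) = u + 6 = 6 + u)
-5292/N(n(k(1)), 19) = -5292/(6 + (-1 + 2*1)) = -5292/(6 + (-1 + 2)) = -5292/(6 + 1) = -5292/7 = -5292*⅐ = -756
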